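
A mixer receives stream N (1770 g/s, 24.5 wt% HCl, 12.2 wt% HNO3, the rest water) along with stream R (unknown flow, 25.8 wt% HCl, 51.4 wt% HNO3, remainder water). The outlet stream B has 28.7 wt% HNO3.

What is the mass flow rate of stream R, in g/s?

1287 g/s

Let R be the unknown flow. Total out = 1770 + R.
HNO3 balance: 215.94 + 0.514·R = 0.287·(1770 + R)
(0.514 − 0.287)·R = 0.287×1770 − 215.94 = 292.05
R = 292.05 / 0.227 = 1286.6 g/s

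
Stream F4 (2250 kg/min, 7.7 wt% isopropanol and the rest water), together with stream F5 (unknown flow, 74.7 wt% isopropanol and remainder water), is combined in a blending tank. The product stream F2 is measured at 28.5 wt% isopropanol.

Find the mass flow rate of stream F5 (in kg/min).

1013 kg/min

Let F5 be the unknown flow. Total out = 2250 + F5.
isopropanol balance: 173.25 + 0.747·F5 = 0.285·(2250 + F5)
(0.747 − 0.285)·F5 = 0.285×2250 − 173.25 = 468
F5 = 468 / 0.462 = 1013 kg/min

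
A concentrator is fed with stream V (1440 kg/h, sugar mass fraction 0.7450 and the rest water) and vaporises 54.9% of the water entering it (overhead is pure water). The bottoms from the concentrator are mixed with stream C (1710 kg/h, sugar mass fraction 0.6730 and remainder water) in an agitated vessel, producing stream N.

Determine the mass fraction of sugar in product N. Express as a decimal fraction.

0.7542

Vapour removed = 0.549×0.255×1440 = 201.59 kg/h; concentrate = 1238.4 kg/h.
sugar reaching the mixer = 1072.8 (from concentrate) + 1710×0.673 = 2223.6 kg/h.
Product flow = 1238.4 + 1710 = 2948.4 kg/h; sugar fraction = 0.7542.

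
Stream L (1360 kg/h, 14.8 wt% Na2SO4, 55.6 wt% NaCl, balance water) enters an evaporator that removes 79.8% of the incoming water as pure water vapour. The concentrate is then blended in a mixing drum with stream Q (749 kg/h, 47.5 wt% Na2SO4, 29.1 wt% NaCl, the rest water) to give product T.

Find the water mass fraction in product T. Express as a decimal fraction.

Vapour removed = 0.798×0.296×1360 = 321.24 kg/h; concentrate = 1038.8 kg/h.
water reaching the mixer = 81.317 (from concentrate) + 749×0.234 = 256.58 kg/h.
Product flow = 1038.8 + 749 = 1787.8 kg/h; water fraction = 0.1435.

0.1435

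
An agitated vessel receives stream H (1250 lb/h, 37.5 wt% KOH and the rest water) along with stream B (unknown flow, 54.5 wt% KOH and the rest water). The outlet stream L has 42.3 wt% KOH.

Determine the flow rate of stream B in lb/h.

491.8 lb/h

Let B be the unknown flow. Total out = 1250 + B.
KOH balance: 468.75 + 0.545·B = 0.423·(1250 + B)
(0.545 − 0.423)·B = 0.423×1250 − 468.75 = 60
B = 60 / 0.122 = 491.8 lb/h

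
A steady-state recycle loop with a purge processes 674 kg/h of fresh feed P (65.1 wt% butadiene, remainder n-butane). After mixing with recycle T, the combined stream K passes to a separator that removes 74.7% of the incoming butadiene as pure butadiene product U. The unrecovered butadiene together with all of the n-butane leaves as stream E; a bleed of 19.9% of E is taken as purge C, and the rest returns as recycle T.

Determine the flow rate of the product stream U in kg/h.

411.1 kg/h

butadiene in K: m_A = 674×0.651 + (1−0.199)·(1−0.747)·m_A, so m_A = 438.77/0.7973 = 550.29 kg/h.
Product U = 0.747×550.29 = 411.07 kg/h.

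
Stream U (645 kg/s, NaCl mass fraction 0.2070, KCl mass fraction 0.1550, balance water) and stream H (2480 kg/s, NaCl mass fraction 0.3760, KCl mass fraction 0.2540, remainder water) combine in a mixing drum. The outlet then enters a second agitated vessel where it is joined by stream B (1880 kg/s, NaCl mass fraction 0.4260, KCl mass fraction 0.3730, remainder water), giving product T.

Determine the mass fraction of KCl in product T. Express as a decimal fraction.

Overall, product flow = 5005 kg/s.
KCl in = 645×0.155 + 2480×0.254 + 1880×0.373 = 1431.1 kg/s.
KCl fraction in T = 0.2859.

0.2859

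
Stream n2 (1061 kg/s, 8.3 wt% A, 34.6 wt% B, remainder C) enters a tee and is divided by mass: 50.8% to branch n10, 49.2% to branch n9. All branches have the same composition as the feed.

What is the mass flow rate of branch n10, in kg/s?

Branch n10 flow = 0.508×1061 = 538.99 kg/s.

539 kg/s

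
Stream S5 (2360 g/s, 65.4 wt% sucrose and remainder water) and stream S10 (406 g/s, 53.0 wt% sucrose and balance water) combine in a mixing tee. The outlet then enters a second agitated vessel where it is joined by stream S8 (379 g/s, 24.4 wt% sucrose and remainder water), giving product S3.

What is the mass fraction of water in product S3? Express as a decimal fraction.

0.411

Overall, product flow = 3145 g/s.
water in = 2360×0.346 + 406×0.470 + 379×0.756 = 1293.9 g/s.
water fraction in S3 = 0.411.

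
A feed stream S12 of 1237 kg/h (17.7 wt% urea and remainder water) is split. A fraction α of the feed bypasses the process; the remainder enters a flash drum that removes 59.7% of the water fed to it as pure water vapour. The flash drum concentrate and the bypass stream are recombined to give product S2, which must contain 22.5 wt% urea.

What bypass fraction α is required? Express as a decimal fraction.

0.566

All 1237×0.177 = 218.95 kg/h of urea reaches S2, so S2 = 218.95/0.225 = 973.11 kg/h and vapour = 263.89 kg/h.
The evaporator receives (1−α)·1237 of feed at 0.823 water and removes 0.597 of that water:
0.597×0.823×(1−α)×1237 = 263.89
(1−α) = 263.89/607.78 = 0.4342;  α = 0.5658.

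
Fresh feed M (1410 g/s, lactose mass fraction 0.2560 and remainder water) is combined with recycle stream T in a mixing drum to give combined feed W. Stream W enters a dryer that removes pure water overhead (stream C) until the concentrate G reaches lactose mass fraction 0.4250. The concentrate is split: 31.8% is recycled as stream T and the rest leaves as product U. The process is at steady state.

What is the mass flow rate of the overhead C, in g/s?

560.7 g/s

Overall lactose balance (none leaves overhead): lactose in fresh feed = lactose in product, i.e. 1410×0.256 = (1−0.318)·G·0.425.
G = 360.96/(0.425×0.682) = 1245.3 g/s.
Recycle T = 0.318×1245.3 = 396.02 g/s.
Combined feed W = 1410 + 396.02 = 1806 g/s.
Overhead C = W − G = 1806 − 1245.3 = 560.68 g/s.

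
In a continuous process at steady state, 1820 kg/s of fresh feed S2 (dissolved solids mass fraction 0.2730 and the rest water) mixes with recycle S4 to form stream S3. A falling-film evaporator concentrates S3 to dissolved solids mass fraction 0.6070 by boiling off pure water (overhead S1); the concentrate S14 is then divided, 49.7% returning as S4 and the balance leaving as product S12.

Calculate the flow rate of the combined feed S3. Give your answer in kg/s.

Overall dissolved solids balance (none leaves overhead): dissolved solids in fresh feed = dissolved solids in product, i.e. 1820×0.273 = (1−0.497)·S14·0.607.
S14 = 496.86/(0.607×0.503) = 1627.3 kg/s.
Recycle S4 = 0.497×1627.3 = 808.79 kg/s.
Combined feed S3 = 1820 + 808.79 = 2628.8 kg/s.

2629 kg/s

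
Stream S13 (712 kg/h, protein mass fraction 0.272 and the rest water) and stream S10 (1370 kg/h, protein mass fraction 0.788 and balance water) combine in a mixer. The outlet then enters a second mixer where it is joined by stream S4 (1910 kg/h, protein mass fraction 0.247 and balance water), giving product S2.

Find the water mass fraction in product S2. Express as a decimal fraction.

0.563

Overall, product flow = 3992 kg/h.
water in = 712×0.728 + 1370×0.212 + 1910×0.753 = 2247 kg/h.
water fraction in S2 = 0.563.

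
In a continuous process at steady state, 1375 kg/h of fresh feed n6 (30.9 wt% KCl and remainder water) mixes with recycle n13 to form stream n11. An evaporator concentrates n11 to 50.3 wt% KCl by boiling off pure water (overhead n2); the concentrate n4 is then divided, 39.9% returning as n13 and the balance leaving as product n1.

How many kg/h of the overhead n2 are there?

530.3 kg/h

Overall KCl balance (none leaves overhead): KCl in fresh feed = KCl in product, i.e. 1375×0.309 = (1−0.399)·n4·0.503.
n4 = 424.88/(0.503×0.601) = 1405.5 kg/h.
Recycle n13 = 0.399×1405.5 = 560.78 kg/h.
Combined feed n11 = 1375 + 560.78 = 1935.8 kg/h.
Overhead n2 = n11 − n4 = 1935.8 − 1405.5 = 530.32 kg/h.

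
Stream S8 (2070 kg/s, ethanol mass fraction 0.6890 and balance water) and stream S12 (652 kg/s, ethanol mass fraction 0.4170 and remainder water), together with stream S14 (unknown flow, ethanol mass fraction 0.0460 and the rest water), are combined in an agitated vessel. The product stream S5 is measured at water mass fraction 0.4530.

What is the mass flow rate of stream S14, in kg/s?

417.5 kg/s

Let S14 be the unknown flow. Total out = 2722 + S14.
water balance: 1023.9 + 0.954·S14 = 0.453·(2722 + S14)
(0.954 − 0.453)·S14 = 0.453×2722 − 1023.9 = 209.18
S14 = 209.18 / 0.501 = 417.52 kg/s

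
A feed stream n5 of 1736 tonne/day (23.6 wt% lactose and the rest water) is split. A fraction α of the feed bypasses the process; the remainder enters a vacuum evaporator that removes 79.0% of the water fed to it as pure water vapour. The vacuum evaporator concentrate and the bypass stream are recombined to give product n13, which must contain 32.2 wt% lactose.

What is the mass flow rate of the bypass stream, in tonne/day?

All 1736×0.236 = 409.7 tonne/day of lactose reaches n13, so n13 = 409.7/0.322 = 1272.3 tonne/day and vapour = 463.65 tonne/day.
The evaporator receives (1−α)·1736 of feed at 0.764 water and removes 0.790 of that water:
0.790×0.764×(1−α)×1736 = 463.65
(1−α) = 463.65/1047.8 = 0.4425;  α = 0.5575.
Bypass flow = 0.5575×1736 = 967.8 tonne/day.

967.8 tonne/day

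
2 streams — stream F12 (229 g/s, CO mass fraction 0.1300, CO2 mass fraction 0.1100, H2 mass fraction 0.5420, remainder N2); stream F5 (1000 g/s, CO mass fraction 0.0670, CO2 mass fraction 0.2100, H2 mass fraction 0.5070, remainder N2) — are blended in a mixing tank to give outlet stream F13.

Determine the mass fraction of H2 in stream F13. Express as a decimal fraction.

0.5135

Total flow out = 229 + 1000 = 1229 g/s.
H2 in = 229×0.542 + 1000×0.507 = 631.12 g/s.
H2 mass fraction in F13 = 631.12/1229 = 0.5135.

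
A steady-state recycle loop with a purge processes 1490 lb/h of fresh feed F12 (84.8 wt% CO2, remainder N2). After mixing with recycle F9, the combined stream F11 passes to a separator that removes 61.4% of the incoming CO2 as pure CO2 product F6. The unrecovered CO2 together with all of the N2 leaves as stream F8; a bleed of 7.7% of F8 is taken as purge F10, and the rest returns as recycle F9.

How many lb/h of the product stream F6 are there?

CO2 in F11: m_A = 1490×0.848 + (1−0.077)·(1−0.614)·m_A, so m_A = 1263.5/0.6437 = 1962.8 lb/h.
Product F6 = 0.614×1962.8 = 1205.2 lb/h.

1205 lb/h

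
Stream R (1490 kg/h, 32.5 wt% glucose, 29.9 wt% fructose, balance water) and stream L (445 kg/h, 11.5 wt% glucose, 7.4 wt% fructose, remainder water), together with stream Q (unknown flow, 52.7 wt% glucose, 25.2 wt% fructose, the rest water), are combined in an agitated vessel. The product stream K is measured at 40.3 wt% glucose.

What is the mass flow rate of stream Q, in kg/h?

Let Q be the unknown flow. Total out = 1935 + Q.
glucose balance: 535.42 + 0.527·Q = 0.403·(1935 + Q)
(0.527 − 0.403)·Q = 0.403×1935 − 535.42 = 244.38
Q = 244.38 / 0.124 = 1970.8 kg/h

1971 kg/h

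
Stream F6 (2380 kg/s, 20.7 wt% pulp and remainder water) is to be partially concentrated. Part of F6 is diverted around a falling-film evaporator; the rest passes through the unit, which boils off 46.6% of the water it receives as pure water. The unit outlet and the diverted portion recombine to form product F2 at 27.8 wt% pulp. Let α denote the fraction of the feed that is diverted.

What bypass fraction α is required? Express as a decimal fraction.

0.309

All 2380×0.207 = 492.66 kg/s of pulp reaches F2, so F2 = 492.66/0.278 = 1772.2 kg/s and vapour = 607.84 kg/s.
The evaporator receives (1−α)·2380 of feed at 0.793 water and removes 0.466 of that water:
0.466×0.793×(1−α)×2380 = 607.84
(1−α) = 607.84/879.5 = 0.6911;  α = 0.3089.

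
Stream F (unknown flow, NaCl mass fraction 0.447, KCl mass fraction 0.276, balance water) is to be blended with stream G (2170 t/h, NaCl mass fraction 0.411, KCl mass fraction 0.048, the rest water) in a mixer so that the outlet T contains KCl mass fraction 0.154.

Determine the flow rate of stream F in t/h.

1885 t/h

Let F be the unknown flow. Total out = 2170 + F.
KCl balance: 104.16 + 0.276·F = 0.154·(2170 + F)
(0.276 − 0.154)·F = 0.154×2170 − 104.16 = 230.02
F = 230.02 / 0.122 = 1885.4 t/h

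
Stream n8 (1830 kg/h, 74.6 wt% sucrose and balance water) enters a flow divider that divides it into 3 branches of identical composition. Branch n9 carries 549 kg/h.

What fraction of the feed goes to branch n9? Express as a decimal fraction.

Fraction to n9 = 549/1830 = 0.3000.

0.300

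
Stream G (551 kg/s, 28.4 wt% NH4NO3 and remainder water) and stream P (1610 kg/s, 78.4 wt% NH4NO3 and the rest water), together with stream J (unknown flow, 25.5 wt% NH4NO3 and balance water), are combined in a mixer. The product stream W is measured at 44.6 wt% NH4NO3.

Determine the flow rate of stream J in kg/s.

2382 kg/s

Let J be the unknown flow. Total out = 2161 + J.
NH4NO3 balance: 1418.7 + 0.255·J = 0.446·(2161 + J)
(0.255 − 0.446)·J = 0.446×2161 − 1418.7 = -454.92
J = -454.92 / -0.191 = 2381.8 kg/s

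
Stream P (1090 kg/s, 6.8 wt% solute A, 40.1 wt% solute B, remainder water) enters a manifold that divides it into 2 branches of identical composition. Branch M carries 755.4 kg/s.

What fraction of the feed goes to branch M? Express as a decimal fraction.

Fraction to M = 755.4/1090 = 0.6930.

0.693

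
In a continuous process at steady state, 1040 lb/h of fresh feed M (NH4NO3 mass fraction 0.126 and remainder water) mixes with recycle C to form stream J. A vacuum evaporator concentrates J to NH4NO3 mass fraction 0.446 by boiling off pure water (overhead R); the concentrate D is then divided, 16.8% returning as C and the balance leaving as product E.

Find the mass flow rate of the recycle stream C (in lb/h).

59.33 lb/h

Overall NH4NO3 balance (none leaves overhead): NH4NO3 in fresh feed = NH4NO3 in product, i.e. 1040×0.126 = (1−0.168)·D·0.446.
D = 131.04/(0.446×0.832) = 353.14 lb/h.
Recycle C = 0.168×353.14 = 59.327 lb/h.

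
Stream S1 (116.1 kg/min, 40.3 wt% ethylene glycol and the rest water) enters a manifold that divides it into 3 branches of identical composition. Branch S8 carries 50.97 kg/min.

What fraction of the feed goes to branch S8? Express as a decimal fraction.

0.439

Fraction to S8 = 50.97/116.1 = 0.4390.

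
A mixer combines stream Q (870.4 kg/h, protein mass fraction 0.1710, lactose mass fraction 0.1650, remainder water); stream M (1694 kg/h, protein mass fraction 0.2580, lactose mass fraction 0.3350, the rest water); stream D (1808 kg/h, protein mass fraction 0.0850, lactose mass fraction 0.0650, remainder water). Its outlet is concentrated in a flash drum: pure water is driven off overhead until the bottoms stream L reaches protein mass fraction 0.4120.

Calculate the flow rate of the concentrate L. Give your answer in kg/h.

1795 kg/h

protein entering = 870.4×0.171 + 1694×0.258 + 1808×0.085 = 739.57 kg/h.
All protein reports to L, so L = 739.57/0.412 = 1795.1 kg/h.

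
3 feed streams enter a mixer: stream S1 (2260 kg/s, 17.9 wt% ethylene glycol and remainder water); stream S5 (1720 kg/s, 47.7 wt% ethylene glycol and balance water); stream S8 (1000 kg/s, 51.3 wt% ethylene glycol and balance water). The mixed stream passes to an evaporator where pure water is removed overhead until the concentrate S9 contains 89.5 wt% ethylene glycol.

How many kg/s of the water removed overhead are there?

3038 kg/s

ethylene glycol entering = 2260×0.179 + 1720×0.477 + 1000×0.513 = 1738 kg/s.
All ethylene glycol reports to S9, so S9 = 1738/0.895 = 1941.9 kg/s.
Total feed = 4980 kg/s; overhead = 4980 − 1941.9 = 3038.1 kg/s.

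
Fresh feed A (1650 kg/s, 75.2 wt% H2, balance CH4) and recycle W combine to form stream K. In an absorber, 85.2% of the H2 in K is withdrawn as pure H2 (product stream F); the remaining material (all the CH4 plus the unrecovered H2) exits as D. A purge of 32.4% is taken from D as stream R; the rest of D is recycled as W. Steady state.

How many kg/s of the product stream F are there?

H2 in K: m_A = 1650×0.752 + (1−0.324)·(1−0.852)·m_A, so m_A = 1240.8/0.9000 = 1378.7 kg/s.
Product F = 0.852×1378.7 = 1174.7 kg/s.

1175 kg/s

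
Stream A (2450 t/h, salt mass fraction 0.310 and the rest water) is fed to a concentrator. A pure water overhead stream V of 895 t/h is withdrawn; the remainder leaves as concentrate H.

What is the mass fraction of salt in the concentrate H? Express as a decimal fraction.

salt is not removed: 2450×0.310 = 759.5 t/h of salt enters H.
Concentrate = 2450 − 895 = 1555 t/h.
Mass fraction = 759.5/1555 = 0.488.

0.488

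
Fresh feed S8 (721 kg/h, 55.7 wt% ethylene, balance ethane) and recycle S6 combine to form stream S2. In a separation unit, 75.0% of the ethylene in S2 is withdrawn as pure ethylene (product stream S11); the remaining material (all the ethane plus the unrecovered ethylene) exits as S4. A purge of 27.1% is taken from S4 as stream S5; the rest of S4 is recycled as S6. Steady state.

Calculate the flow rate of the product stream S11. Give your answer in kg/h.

ethylene in S2: m_A = 721×0.557 + (1−0.271)·(1−0.750)·m_A, so m_A = 401.6/0.8177 = 491.1 kg/h.
Product S11 = 0.750×491.1 = 368.32 kg/h.

368.3 kg/h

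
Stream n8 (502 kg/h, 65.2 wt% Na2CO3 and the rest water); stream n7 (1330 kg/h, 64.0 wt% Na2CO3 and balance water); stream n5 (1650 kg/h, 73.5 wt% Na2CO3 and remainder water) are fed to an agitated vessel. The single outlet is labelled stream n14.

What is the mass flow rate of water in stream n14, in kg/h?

1091 kg/h

water out = water in = 502×0.348 + 1330×0.360 + 1650×0.265 = 1090.7 kg/h.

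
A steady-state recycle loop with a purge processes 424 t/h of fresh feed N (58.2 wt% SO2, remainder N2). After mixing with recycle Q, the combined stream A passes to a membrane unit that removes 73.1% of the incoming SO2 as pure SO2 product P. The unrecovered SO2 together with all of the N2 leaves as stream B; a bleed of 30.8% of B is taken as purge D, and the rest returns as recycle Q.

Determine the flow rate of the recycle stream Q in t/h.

454.6 t/h

N2 enters only via N and leaves only via the purge: 424×0.418 = 0.308×(N2 in B), and the membrane unit passes all N2, so N2 in A = N2 in B = 575.43 t/h.
SO2 in A: m_A = 424×0.582 + (1−0.308)·(1−0.731)·m_A, so m_A = 246.77/0.8139 = 303.21 t/h.
B = (1−0.731)×303.21 + 575.43 = 656.99 t/h.
Recycle Q = (1−0.308)×656.99 = 454.64 t/h.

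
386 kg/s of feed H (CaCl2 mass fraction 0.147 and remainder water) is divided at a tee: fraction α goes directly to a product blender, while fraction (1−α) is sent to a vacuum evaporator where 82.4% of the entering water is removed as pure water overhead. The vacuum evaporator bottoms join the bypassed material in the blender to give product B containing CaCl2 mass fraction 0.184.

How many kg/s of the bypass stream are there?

275.6 kg/s

All 386×0.147 = 56.742 kg/s of CaCl2 reaches B, so B = 56.742/0.184 = 308.38 kg/s and vapour = 77.62 kg/s.
The evaporator receives (1−α)·386 of feed at 0.853 water and removes 0.824 of that water:
0.824×0.853×(1−α)×386 = 77.62
(1−α) = 77.62/271.31 = 0.2861;  α = 0.7139.
Bypass flow = 0.7139×386 = 275.57 kg/s.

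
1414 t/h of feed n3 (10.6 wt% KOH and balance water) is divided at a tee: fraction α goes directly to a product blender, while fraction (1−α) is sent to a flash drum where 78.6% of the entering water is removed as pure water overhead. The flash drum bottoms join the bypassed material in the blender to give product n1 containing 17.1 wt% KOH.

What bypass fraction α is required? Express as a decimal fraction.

All 1414×0.106 = 149.88 t/h of KOH reaches n1, so n1 = 149.88/0.171 = 876.51 t/h and vapour = 537.49 t/h.
The evaporator receives (1−α)·1414 of feed at 0.894 water and removes 0.786 of that water:
0.786×0.894×(1−α)×1414 = 537.49
(1−α) = 537.49/993.6 = 0.5410;  α = 0.4590.

0.459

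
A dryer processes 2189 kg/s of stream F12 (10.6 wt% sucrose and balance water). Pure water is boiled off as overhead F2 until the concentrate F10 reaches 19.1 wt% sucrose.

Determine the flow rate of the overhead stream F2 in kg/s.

974.2 kg/s

sucrose is conserved: 2189×0.106 = 232.03 kg/s all reports to the concentrate.
Concentrate = 232.03/(target fraction) = 1214.8 kg/s.
Overhead = 2189 − 1214.8 = 974.16 kg/s.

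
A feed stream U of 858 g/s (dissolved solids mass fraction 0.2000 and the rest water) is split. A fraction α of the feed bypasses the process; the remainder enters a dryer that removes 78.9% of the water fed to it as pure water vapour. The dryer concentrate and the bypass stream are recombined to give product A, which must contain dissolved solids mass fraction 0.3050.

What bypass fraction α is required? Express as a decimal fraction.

All 858×0.200 = 171.6 g/s of dissolved solids reaches A, so A = 171.6/0.305 = 562.62 g/s and vapour = 295.38 g/s.
The evaporator receives (1−α)·858 of feed at 0.800 water and removes 0.789 of that water:
0.789×0.800×(1−α)×858 = 295.38
(1−α) = 295.38/541.57 = 0.5454;  α = 0.4546.

0.455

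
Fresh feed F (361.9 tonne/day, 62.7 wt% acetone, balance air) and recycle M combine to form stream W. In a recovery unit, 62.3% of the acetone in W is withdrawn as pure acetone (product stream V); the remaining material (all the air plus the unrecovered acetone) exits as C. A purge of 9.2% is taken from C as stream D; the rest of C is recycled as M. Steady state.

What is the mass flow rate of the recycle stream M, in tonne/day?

1450 tonne/day

air enters only via F and leaves only via the purge: 361.9×0.373 = 0.092×(air in C), and the recovery unit passes all air, so air in W = air in C = 1467.3 tonne/day.
acetone in W: m_A = 361.9×0.627 + (1−0.092)·(1−0.623)·m_A, so m_A = 226.91/0.6577 = 345.02 tonne/day.
C = (1−0.623)×345.02 + 1467.3 = 1597.3 tonne/day.
Recycle M = (1−0.092)×1597.3 = 1450.4 tonne/day.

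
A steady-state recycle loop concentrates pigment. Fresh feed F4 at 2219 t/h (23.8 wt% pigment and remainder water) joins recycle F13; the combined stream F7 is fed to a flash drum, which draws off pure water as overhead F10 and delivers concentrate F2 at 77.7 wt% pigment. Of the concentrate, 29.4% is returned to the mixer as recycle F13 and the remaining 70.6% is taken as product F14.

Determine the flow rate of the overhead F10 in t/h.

Overall pigment balance (none leaves overhead): pigment in fresh feed = pigment in product, i.e. 2219×0.238 = (1−0.294)·F2·0.777.
F2 = 528.12/(0.777×0.706) = 962.74 t/h.
Recycle F13 = 0.294×962.74 = 283.05 t/h.
Combined feed F7 = 2219 + 283.05 = 2502 t/h.
Overhead F10 = F7 − F2 = 2502 − 962.74 = 1539.3 t/h.

1539 t/h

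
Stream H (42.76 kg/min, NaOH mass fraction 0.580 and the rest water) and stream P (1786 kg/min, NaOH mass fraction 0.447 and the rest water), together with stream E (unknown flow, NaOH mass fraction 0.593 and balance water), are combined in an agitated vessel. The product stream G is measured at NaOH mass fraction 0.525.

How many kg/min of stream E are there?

Let E be the unknown flow. Total out = 1828.8 + E.
NaOH balance: 823.14 + 0.593·E = 0.525·(1828.8 + E)
(0.593 − 0.525)·E = 0.525×1828.8 − 823.14 = 136.96
E = 136.96 / 0.068 = 2014.1 kg/min

2014 kg/min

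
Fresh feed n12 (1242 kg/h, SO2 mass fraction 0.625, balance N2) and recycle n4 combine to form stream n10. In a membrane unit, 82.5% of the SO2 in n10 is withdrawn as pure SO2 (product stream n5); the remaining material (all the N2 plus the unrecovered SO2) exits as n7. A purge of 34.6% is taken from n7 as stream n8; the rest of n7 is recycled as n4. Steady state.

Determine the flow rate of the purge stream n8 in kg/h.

N2 enters only via n12 and leaves only via the purge: 1242×0.375 = 0.346×(N2 in n7), and the membrane unit passes all N2, so N2 in n10 = N2 in n7 = 1346.1 kg/h.
SO2 in n10: m_A = 1242×0.625 + (1−0.346)·(1−0.825)·m_A, so m_A = 776.25/0.8855 = 876.57 kg/h.
n7 = (1−0.825)×876.57 + 1346.1 = 1499.5 kg/h.
Purge n8 = 0.346×1499.5 = 518.83 kg/h.

518.8 kg/h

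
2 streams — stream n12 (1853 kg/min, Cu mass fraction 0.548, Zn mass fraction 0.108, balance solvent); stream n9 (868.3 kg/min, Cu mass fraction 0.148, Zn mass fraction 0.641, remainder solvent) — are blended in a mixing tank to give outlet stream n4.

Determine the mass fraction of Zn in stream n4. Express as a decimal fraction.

Total flow out = 1853 + 868.3 = 2721.3 kg/min.
Zn in = 1853×0.108 + 868.3×0.641 = 756.7 kg/min.
Zn mass fraction in n4 = 756.7/2721.3 = 0.278.

0.278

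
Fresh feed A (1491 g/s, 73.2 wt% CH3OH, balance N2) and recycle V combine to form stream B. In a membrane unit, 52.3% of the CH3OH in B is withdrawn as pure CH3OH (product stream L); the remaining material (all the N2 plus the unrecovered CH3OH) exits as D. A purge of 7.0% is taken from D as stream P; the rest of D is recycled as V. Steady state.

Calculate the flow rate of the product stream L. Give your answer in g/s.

1026 g/s

CH3OH in B: m_A = 1491×0.732 + (1−0.070)·(1−0.523)·m_A, so m_A = 1091.4/0.5564 = 1961.6 g/s.
Product L = 0.523×1961.6 = 1025.9 g/s.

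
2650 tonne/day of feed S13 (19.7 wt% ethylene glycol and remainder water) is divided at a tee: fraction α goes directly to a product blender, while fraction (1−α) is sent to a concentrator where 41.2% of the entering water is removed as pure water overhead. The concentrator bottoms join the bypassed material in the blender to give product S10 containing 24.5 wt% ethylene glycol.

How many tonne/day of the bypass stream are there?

1081 tonne/day

All 2650×0.197 = 522.05 tonne/day of ethylene glycol reaches S10, so S10 = 522.05/0.245 = 2130.8 tonne/day and vapour = 519.18 tonne/day.
The evaporator receives (1−α)·2650 of feed at 0.803 water and removes 0.412 of that water:
0.412×0.803×(1−α)×2650 = 519.18
(1−α) = 519.18/876.72 = 0.5922;  α = 0.4078.
Bypass flow = 0.4078×2650 = 1080.7 tonne/day.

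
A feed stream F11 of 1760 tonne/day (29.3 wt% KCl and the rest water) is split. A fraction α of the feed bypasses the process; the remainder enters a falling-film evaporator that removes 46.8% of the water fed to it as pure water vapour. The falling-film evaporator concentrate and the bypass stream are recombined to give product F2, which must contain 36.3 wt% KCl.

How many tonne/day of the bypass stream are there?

All 1760×0.293 = 515.68 tonne/day of KCl reaches F2, so F2 = 515.68/0.363 = 1420.6 tonne/day and vapour = 339.39 tonne/day.
The evaporator receives (1−α)·1760 of feed at 0.707 water and removes 0.468 of that water:
0.468×0.707×(1−α)×1760 = 339.39
(1−α) = 339.39/582.34 = 0.5828;  α = 0.4172.
Bypass flow = 0.4172×1760 = 734.26 tonne/day.

734.3 tonne/day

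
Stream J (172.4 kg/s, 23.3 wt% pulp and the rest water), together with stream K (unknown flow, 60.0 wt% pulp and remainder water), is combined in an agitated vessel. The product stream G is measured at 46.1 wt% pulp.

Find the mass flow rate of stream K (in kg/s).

Let K be the unknown flow. Total out = 172.4 + K.
pulp balance: 40.169 + 0.600·K = 0.461·(172.4 + K)
(0.600 − 0.461)·K = 0.461×172.4 − 40.169 = 39.307
K = 39.307 / 0.139 = 282.79 kg/s

282.8 kg/s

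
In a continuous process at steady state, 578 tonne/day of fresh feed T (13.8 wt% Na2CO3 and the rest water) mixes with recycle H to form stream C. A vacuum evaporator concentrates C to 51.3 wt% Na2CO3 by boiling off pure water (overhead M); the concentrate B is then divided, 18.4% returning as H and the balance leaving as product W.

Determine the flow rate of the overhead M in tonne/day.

422.5 tonne/day

Overall Na2CO3 balance (none leaves overhead): Na2CO3 in fresh feed = Na2CO3 in product, i.e. 578×0.138 = (1−0.184)·B·0.513.
B = 79.764/(0.513×0.816) = 190.55 tonne/day.
Recycle H = 0.184×190.55 = 35.06 tonne/day.
Combined feed C = 578 + 35.06 = 613.06 tonne/day.
Overhead M = C − B = 613.06 − 190.55 = 422.51 tonne/day.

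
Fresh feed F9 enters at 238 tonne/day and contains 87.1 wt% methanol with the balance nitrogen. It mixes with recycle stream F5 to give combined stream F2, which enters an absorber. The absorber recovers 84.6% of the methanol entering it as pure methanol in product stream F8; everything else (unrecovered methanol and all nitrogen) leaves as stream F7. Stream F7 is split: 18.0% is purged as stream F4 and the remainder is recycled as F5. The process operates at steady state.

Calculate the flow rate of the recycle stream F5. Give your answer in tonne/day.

169.8 tonne/day

nitrogen enters only via F9 and leaves only via the purge: 238×0.129 = 0.180×(nitrogen in F7), and the absorber passes all nitrogen, so nitrogen in F2 = nitrogen in F7 = 170.57 tonne/day.
methanol in F2: m_A = 238×0.871 + (1−0.180)·(1−0.846)·m_A, so m_A = 207.3/0.8737 = 237.26 tonne/day.
F7 = (1−0.846)×237.26 + 170.57 = 207.1 tonne/day.
Recycle F5 = (1−0.180)×207.1 = 169.83 tonne/day.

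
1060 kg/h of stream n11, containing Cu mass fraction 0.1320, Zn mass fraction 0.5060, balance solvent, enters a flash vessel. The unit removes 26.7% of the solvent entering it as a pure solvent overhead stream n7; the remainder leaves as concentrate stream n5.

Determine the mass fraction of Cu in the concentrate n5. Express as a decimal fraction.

Cu is not removed: 1060×0.132 = 139.92 kg/h of Cu enters n5.
solvent entering = 1060×0.362 = 383.72 kg/h; overhead removed = 0.267×383.72 = 102.45 kg/h.
Concentrate = 1060 − 102.45 = 957.55 kg/h.
Mass fraction = 139.92/957.55 = 0.1461.

0.1461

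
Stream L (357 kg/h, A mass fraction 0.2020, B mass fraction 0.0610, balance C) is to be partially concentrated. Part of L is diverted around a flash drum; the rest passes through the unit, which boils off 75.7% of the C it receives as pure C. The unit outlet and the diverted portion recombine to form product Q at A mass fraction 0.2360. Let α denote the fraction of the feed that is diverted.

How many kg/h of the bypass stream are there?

All 357×0.202 = 72.114 kg/h of A reaches Q, so Q = 72.114/0.236 = 305.57 kg/h and vapour = 51.432 kg/h.
The evaporator receives (1−α)·357 of feed at 0.737 C and removes 0.757 of that C:
0.757×0.737×(1−α)×357 = 51.432
(1−α) = 51.432/199.17 = 0.2582;  α = 0.7418.
Bypass flow = 0.7418×357 = 264.81 kg/h.

264.8 kg/h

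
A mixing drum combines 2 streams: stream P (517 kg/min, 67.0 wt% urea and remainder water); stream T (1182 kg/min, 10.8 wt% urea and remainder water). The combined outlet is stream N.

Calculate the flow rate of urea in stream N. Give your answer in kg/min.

474 kg/min

urea out = urea in = 517×0.670 + 1182×0.108 = 474.05 kg/min.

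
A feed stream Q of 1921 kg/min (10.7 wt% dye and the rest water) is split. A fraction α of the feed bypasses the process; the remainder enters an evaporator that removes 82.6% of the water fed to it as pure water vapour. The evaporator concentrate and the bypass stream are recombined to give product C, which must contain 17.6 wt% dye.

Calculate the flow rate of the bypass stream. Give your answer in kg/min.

900 kg/min

All 1921×0.107 = 205.55 kg/min of dye reaches C, so C = 205.55/0.176 = 1167.9 kg/min and vapour = 753.12 kg/min.
The evaporator receives (1−α)·1921 of feed at 0.893 water and removes 0.826 of that water:
0.826×0.893×(1−α)×1921 = 753.12
(1−α) = 753.12/1417 = 0.5315;  α = 0.4685.
Bypass flow = 0.4685×1921 = 899.98 kg/min.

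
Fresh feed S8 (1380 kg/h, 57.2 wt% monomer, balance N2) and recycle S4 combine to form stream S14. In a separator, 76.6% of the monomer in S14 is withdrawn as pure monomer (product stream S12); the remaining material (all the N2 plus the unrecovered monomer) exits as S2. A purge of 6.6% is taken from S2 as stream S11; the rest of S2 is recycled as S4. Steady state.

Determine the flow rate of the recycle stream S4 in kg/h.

8579 kg/h

N2 enters only via S8 and leaves only via the purge: 1380×0.428 = 0.066×(N2 in S2), and the separator passes all N2, so N2 in S14 = N2 in S2 = 8949.1 kg/h.
monomer in S14: m_A = 1380×0.572 + (1−0.066)·(1−0.766)·m_A, so m_A = 789.36/0.7814 = 1010.1 kg/h.
S2 = (1−0.766)×1010.1 + 8949.1 = 9185.5 kg/h.
Recycle S4 = (1−0.066)×9185.5 = 8579.2 kg/h.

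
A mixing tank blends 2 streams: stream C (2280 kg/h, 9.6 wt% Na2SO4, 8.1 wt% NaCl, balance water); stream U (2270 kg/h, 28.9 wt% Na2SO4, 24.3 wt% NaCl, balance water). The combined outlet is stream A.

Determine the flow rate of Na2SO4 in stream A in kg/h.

Na2SO4 out = Na2SO4 in = 2280×0.096 + 2270×0.289 = 874.91 kg/h.

874.9 kg/h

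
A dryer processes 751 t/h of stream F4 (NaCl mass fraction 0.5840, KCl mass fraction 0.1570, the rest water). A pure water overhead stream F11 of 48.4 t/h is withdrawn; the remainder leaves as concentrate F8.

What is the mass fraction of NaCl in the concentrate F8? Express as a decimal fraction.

NaCl is not removed: 751×0.584 = 438.58 t/h of NaCl enters F8.
Concentrate = 751 − 48.4 = 702.6 t/h.
Mass fraction = 438.58/702.6 = 0.6242.

0.6242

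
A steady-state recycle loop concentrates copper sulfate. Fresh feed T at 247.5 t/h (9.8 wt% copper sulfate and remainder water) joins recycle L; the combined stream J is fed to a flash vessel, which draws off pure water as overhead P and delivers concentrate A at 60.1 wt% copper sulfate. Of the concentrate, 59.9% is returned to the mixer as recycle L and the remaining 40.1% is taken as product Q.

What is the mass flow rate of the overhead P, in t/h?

207.1 t/h

Overall copper sulfate balance (none leaves overhead): copper sulfate in fresh feed = copper sulfate in product, i.e. 247.5×0.098 = (1−0.599)·A·0.601.
A = 24.255/(0.601×0.401) = 100.64 t/h.
Recycle L = 0.599×100.64 = 60.285 t/h.
Combined feed J = 247.5 + 60.285 = 307.78 t/h.
Overhead P = J − A = 307.78 − 100.64 = 207.14 t/h.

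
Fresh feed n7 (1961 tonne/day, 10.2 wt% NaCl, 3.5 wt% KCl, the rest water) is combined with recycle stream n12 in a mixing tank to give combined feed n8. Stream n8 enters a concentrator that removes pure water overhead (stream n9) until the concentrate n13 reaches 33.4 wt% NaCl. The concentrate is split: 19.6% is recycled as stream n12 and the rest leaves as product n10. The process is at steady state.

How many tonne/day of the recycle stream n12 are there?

146 tonne/day

Overall NaCl balance (none leaves overhead): NaCl in fresh feed = NaCl in product, i.e. 1961×0.102 = (1−0.196)·n13·0.334.
n13 = 200.02/(0.334×0.804) = 744.86 tonne/day.
Recycle n12 = 0.196×744.86 = 145.99 tonne/day.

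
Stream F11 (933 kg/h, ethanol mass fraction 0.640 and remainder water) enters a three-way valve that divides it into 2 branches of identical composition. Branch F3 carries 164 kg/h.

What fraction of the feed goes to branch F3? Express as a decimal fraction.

0.176

Fraction to F3 = 164/933 = 0.1758.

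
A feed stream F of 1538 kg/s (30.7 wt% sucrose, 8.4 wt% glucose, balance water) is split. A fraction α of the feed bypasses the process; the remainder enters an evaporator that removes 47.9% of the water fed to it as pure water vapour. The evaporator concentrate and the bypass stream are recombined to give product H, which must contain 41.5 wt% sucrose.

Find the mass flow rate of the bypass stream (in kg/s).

All 1538×0.307 = 472.17 kg/s of sucrose reaches H, so H = 472.17/0.415 = 1137.7 kg/s and vapour = 400.25 kg/s.
The evaporator receives (1−α)·1538 of feed at 0.609 water and removes 0.479 of that water:
0.479×0.609×(1−α)×1538 = 400.25
(1−α) = 400.25/448.65 = 0.8921;  α = 0.1079.
Bypass flow = 0.1079×1538 = 165.92 kg/s.

165.9 kg/s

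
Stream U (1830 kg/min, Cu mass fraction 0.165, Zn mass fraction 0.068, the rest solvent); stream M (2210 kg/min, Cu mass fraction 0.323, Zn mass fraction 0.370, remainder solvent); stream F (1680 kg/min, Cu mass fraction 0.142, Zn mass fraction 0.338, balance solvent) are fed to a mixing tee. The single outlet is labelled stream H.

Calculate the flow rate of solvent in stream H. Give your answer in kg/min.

2956 kg/min

solvent out = solvent in = 1830×0.767 + 2210×0.307 + 1680×0.520 = 2955.7 kg/min.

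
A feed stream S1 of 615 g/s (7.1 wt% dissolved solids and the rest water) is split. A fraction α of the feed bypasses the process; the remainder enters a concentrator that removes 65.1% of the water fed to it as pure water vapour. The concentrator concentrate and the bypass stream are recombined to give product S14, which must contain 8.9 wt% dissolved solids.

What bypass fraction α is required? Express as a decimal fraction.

0.666

All 615×0.071 = 43.665 g/s of dissolved solids reaches S14, so S14 = 43.665/0.089 = 490.62 g/s and vapour = 124.38 g/s.
The evaporator receives (1−α)·615 of feed at 0.929 water and removes 0.651 of that water:
0.651×0.929×(1−α)×615 = 124.38
(1−α) = 124.38/371.94 = 0.3344;  α = 0.6656.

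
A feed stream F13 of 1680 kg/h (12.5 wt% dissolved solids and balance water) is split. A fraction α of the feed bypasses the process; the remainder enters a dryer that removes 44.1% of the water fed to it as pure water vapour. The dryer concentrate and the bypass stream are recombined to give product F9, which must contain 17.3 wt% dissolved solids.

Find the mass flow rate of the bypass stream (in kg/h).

All 1680×0.125 = 210 kg/h of dissolved solids reaches F9, so F9 = 210/0.173 = 1213.9 kg/h and vapour = 466.13 kg/h.
The evaporator receives (1−α)·1680 of feed at 0.875 water and removes 0.441 of that water:
0.441×0.875×(1−α)×1680 = 466.13
(1−α) = 466.13/648.27 = 0.7190;  α = 0.2810.
Bypass flow = 0.2810×1680 = 472.03 kg/h.

472 kg/h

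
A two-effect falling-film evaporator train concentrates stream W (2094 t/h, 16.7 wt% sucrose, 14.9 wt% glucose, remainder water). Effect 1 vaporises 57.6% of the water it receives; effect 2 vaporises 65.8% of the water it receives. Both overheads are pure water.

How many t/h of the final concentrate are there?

869.4 t/h

water in feed = 2094×0.684 = 1432.3 t/h.
After stage 1: water left = (1−0.576)×1432.3 = 607.29; stream total = 1269 t/h.
After stage 2: water left = (1−0.658)×607.29 = 207.69; final concentrate = 869.4 t/h.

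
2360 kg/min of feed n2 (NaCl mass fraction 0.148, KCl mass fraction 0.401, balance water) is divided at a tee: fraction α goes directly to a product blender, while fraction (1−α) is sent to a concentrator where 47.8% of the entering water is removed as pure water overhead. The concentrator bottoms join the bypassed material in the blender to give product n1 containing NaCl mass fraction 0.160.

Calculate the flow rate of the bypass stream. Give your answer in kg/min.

1539 kg/min

All 2360×0.148 = 349.28 kg/min of NaCl reaches n1, so n1 = 349.28/0.160 = 2183 kg/min and vapour = 177 kg/min.
The evaporator receives (1−α)·2360 of feed at 0.451 water and removes 0.478 of that water:
0.478×0.451×(1−α)×2360 = 177
(1−α) = 177/508.76 = 0.3479;  α = 0.6521.
Bypass flow = 0.6521×2360 = 1539 kg/min.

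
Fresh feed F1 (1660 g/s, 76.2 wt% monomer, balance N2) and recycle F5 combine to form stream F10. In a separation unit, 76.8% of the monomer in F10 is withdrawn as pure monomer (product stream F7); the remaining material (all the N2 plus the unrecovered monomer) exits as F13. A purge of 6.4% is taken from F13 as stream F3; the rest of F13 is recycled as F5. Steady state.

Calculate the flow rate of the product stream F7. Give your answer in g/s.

monomer in F10: m_A = 1660×0.762 + (1−0.064)·(1−0.768)·m_A, so m_A = 1264.9/0.7828 = 1615.8 g/s.
Product F7 = 0.768×1615.8 = 1240.9 g/s.

1241 g/s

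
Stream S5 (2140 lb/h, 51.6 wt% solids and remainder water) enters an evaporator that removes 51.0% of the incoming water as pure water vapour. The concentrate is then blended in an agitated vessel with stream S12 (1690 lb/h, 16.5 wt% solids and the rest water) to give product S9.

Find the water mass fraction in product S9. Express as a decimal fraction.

Vapour removed = 0.510×0.484×2140 = 528.24 lb/h; concentrate = 1611.8 lb/h.
water reaching the mixer = 507.52 (from concentrate) + 1690×0.835 = 1918.7 lb/h.
Product flow = 1611.8 + 1690 = 3301.8 lb/h; water fraction = 0.5811.

0.5811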